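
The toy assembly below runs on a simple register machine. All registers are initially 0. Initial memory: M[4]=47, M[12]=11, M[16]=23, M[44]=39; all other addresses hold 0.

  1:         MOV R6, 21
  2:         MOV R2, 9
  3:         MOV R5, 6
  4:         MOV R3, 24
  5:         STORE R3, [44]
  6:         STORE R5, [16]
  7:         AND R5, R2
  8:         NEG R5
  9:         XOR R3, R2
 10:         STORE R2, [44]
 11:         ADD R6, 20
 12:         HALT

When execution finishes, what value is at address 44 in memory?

9

after MOV R6, 21: R6=21
after MOV R2, 9: R2=9
after MOV R5, 6: R5=6
after MOV R3, 24: R3=24
STORE R3, [44] → M[44]=24
STORE R5, [16] → M[16]=6
after AND R5, R2: R5=6&9=0
after NEG R5: R5=-(0)=0
after XOR R3, R2: R3=24^9=17
STORE R2, [44] → M[44]=9
after ADD R6, 20: R6=21+20=41
halt.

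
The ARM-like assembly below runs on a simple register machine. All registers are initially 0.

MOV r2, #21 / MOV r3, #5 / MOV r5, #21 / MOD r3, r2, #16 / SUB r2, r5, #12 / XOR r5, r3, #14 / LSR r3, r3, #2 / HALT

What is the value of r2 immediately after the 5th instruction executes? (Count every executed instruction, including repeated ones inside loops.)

r2=21
r3=5
r5=21
r3=21%16=5
r2=21-12=9
After step 5: r2 = 9.

9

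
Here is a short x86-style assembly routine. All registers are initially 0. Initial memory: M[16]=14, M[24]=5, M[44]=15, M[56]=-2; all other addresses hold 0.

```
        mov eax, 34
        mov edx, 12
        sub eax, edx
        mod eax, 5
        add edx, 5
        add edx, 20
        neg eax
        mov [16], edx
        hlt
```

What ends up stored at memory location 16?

mov eax, 34 → eax=34
mov edx, 12 → edx=12
sub eax, edx → eax=34-12=22
mod eax, 5 → eax=22%5=2
add edx, 5 → edx=12+5=17
add edx, 20 → edx=17+20=37
neg eax → eax=-(2)=-2
mov [16], edx → M[16]=37
halt.

37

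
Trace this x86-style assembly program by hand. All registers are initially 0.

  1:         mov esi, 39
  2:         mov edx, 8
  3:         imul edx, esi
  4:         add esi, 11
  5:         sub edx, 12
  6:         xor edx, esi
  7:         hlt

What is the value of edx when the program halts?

after mov esi, 39: esi=39
after mov edx, 8: edx=8
after imul edx, esi: edx=8*39=312
after add esi, 11: esi=39+11=50
after sub edx, 12: edx=312-12=300
after xor edx, esi: edx=300^50=286
halt.

286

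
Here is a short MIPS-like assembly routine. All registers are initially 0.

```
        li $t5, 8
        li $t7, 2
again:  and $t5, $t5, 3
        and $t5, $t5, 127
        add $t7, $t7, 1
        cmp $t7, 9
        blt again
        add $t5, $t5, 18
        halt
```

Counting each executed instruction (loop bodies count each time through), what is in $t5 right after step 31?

0

$t5=8
$t7=2
$t5=8&3=0
$t5=0&127=0
$t7=2+1=3
cmp $t7, 9  (cmp 3,9)
blt again: taken
$t5=0&3=0
$t5=0&127=0
$t7=3+1=4
cmp $t7, 9  (cmp 4,9)
blt again: taken
$t5=0&3=0
$t5=0&127=0
$t7=4+1=5
cmp $t7, 9  (cmp 5,9)
blt again: taken
$t5=0&3=0
$t5=0&127=0
$t7=5+1=6
cmp $t7, 9  (cmp 6,9)
blt again: taken
$t5=0&3=0
$t5=0&127=0
$t7=6+1=7
cmp $t7, 9  (cmp 7,9)
blt again: taken
$t5=0&3=0
$t5=0&127=0
$t7=7+1=8
cmp $t7, 9  (cmp 8,9)
After step 31: $t5 = 0.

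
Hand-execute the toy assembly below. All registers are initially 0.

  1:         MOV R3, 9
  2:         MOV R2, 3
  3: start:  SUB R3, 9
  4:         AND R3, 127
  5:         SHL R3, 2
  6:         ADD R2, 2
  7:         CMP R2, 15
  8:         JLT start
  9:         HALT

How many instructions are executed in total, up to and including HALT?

R3=9
R2=3
R3=9-9=0
R3=0&127=0
R3=0<<2=0
R2=3+2=5
CMP R2, 15  (cmp 5,15)
JLT start: taken
R3=0-9=-9
R3=(-9)&127=119
R3=119<<2=476
R2=5+2=7
CMP R2, 15  (cmp 7,15)
JLT start: taken
R3=476-9=467
R3=467&127=83
R3=83<<2=332
R2=7+2=9
CMP R2, 15  (cmp 9,15)
JLT start: taken
R3=332-9=323
R3=323&127=67
R3=67<<2=268
R2=9+2=11
CMP R2, 15  (cmp 11,15)
JLT start: taken
R3=268-9=259
R3=259&127=3
R3=3<<2=12
R2=11+2=13
CMP R2, 15  (cmp 13,15)
JLT start: taken
R3=12-9=3
R3=3&127=3
R3=3<<2=12
R2=13+2=15
CMP R2, 15  (cmp 15,15)
JLT start: not taken
halt.
Total executed instructions: 39.

39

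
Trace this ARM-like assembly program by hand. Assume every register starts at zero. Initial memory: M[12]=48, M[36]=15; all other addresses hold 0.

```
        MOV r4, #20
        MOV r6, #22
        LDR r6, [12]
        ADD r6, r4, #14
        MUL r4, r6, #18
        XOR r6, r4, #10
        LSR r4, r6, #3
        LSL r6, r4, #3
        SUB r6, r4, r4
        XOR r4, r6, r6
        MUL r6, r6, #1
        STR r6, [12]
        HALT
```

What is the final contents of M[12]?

after MOV r4, #20: r4=20
after MOV r6, #22: r6=22
after LDR r6, [12]: r6=M[12]=48
after ADD r6, r4, #14: r6=20+14=34
after MUL r4, r6, #18: r4=34*18=612
after XOR r6, r4, #10: r6=612^10=622
after LSR r4, r6, #3: r4=622>>3=77
after LSL r6, r4, #3: r6=77<<3=616
after SUB r6, r4, r4: r6=77-77=0
after XOR r4, r6, r6: r4=0^0=0
after MUL r6, r6, #1: r6=0*1=0
STR r6, [12] → M[12]=0
halt.

0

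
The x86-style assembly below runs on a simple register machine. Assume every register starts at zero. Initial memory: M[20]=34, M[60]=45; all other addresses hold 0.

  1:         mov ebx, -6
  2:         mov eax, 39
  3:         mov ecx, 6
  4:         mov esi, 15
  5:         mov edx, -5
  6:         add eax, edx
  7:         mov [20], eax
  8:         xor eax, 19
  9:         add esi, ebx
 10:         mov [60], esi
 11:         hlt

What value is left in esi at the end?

ebx=-6
eax=39
ecx=6
esi=15
edx=-5
eax=39+(-5)=34
mov [20], eax → M[20]=34
eax=34^19=49
esi=15+(-6)=9
mov [60], esi → M[60]=9
halt.

9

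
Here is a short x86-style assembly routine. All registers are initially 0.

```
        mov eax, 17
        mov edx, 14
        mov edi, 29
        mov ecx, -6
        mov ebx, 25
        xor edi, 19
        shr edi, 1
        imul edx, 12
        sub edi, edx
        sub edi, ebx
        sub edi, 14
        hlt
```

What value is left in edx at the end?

after mov eax, 17: eax=17
after mov edx, 14: edx=14
after mov edi, 29: edi=29
after mov ecx, -6: ecx=-6
after mov ebx, 25: ebx=25
after xor edi, 19: edi=29^19=14
after shr edi, 1: edi=14>>1=7
after imul edx, 12: edx=14*12=168
after sub edi, edx: edi=7-168=-161
after sub edi, ebx: edi=(-161)-25=-186
after sub edi, 14: edi=(-186)-14=-200
halt.

168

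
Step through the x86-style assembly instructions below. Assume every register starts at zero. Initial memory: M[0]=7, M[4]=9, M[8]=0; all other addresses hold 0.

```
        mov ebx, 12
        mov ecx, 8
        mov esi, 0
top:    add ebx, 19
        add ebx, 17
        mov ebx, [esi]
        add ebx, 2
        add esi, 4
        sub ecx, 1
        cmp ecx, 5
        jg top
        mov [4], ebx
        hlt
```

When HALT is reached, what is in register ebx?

mov ebx, 12 → ebx=12
mov ecx, 8 → ecx=8
mov esi, 0 → esi=0
add ebx, 19 → ebx=12+19=31
add ebx, 17 → ebx=31+17=48
mov ebx, [esi] → ebx=M[0]=7
add ebx, 2 → ebx=7+2=9
add esi, 4 → esi=0+4=4
sub ecx, 1 → ecx=8-1=7
cmp ecx, 5  (cmp 7,5)
jg top: taken
add ebx, 19 → ebx=9+19=28
add ebx, 17 → ebx=28+17=45
mov ebx, [esi] → ebx=M[4]=9
add ebx, 2 → ebx=9+2=11
add esi, 4 → esi=4+4=8
sub ecx, 1 → ecx=7-1=6
cmp ecx, 5  (cmp 6,5)
jg top: taken
add ebx, 19 → ebx=11+19=30
add ebx, 17 → ebx=30+17=47
mov ebx, [esi] → ebx=M[8]=0
add ebx, 2 → ebx=0+2=2
add esi, 4 → esi=8+4=12
sub ecx, 1 → ecx=6-1=5
cmp ecx, 5  (cmp 5,5)
jg top: not taken
mov [4], ebx → M[4]=2
halt.

2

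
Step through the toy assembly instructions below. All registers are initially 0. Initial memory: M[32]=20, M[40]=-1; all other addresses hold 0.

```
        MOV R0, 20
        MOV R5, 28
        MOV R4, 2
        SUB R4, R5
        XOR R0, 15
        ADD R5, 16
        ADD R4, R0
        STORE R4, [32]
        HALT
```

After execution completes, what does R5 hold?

R0=20
R5=28
R4=2
R4=2-28=-26
R0=20^15=27
R5=28+16=44
R4=(-26)+27=1
STORE R4, [32] → M[32]=1
halt.

44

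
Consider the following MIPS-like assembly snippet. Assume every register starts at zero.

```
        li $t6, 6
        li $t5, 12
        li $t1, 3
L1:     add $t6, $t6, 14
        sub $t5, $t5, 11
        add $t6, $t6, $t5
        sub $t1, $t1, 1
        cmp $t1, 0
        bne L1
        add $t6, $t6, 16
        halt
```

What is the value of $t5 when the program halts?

-21

li $t6, 6 → $t6=6
li $t5, 12 → $t5=12
li $t1, 3 → $t1=3
add $t6, $t6, 14 → $t6=6+14=20
sub $t5, $t5, 11 → $t5=12-11=1
add $t6, $t6, $t5 → $t6=20+1=21
sub $t1, $t1, 1 → $t1=3-1=2
cmp $t1, 0  (cmp 2,0)
bne L1: taken
add $t6, $t6, 14 → $t6=21+14=35
sub $t5, $t5, 11 → $t5=1-11=-10
add $t6, $t6, $t5 → $t6=35+(-10)=25
sub $t1, $t1, 1 → $t1=2-1=1
cmp $t1, 0  (cmp 1,0)
bne L1: taken
add $t6, $t6, 14 → $t6=25+14=39
sub $t5, $t5, 11 → $t5=(-10)-11=-21
add $t6, $t6, $t5 → $t6=39+(-21)=18
sub $t1, $t1, 1 → $t1=1-1=0
cmp $t1, 0  (cmp 0,0)
bne L1: not taken
add $t6, $t6, 16 → $t6=18+16=34
halt.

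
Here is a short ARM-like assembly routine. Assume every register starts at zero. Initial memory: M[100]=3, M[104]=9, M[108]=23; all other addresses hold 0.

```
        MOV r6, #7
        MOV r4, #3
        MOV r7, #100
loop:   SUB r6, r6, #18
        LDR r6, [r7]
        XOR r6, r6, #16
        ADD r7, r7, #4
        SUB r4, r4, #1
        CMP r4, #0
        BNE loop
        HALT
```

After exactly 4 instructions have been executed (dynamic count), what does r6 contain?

after MOV r6, #7: r6=7
after MOV r4, #3: r4=3
after MOV r7, #100: r7=100
after SUB r6, r6, #18: r6=7-18=-11
After step 4: r6 = -11.

-11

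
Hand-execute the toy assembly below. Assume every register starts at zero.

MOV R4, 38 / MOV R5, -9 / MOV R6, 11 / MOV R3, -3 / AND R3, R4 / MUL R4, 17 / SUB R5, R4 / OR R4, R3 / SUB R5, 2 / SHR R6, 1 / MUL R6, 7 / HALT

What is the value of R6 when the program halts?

35

after MOV R4, 38: R4=38
after MOV R5, -9: R5=-9
after MOV R6, 11: R6=11
after MOV R3, -3: R3=-3
after AND R3, R4: R3=(-3)&38=36
after MUL R4, 17: R4=38*17=646
after SUB R5, R4: R5=(-9)-646=-655
after OR R4, R3: R4=646|36=678
after SUB R5, 2: R5=(-655)-2=-657
after SHR R6, 1: R6=11>>1=5
after MUL R6, 7: R6=5*7=35
halt.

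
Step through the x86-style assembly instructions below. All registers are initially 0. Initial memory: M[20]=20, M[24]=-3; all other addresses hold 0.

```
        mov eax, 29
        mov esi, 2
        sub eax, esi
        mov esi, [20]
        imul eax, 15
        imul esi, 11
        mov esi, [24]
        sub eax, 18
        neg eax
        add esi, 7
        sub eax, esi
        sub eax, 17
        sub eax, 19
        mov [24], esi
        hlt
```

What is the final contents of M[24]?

4

mov eax, 29 → eax=29
mov esi, 2 → esi=2
sub eax, esi → eax=29-2=27
mov esi, [20] → esi=M[20]=20
imul eax, 15 → eax=27*15=405
imul esi, 11 → esi=20*11=220
mov esi, [24] → esi=M[24]=-3
sub eax, 18 → eax=405-18=387
neg eax → eax=-(387)=-387
add esi, 7 → esi=(-3)+7=4
sub eax, esi → eax=(-387)-4=-391
sub eax, 17 → eax=(-391)-17=-408
sub eax, 19 → eax=(-408)-19=-427
mov [24], esi → M[24]=4
halt.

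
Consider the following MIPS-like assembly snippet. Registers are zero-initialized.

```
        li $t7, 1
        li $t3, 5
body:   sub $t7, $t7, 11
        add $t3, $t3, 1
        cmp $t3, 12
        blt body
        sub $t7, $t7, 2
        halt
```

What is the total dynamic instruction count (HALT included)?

32

li $t7, 1 → $t7=1
li $t3, 5 → $t3=5
sub $t7, $t7, 11 → $t7=1-11=-10
add $t3, $t3, 1 → $t3=5+1=6
cmp $t3, 12  (cmp 6,12)
blt body: taken
sub $t7, $t7, 11 → $t7=(-10)-11=-21
add $t3, $t3, 1 → $t3=6+1=7
cmp $t3, 12  (cmp 7,12)
blt body: taken
sub $t7, $t7, 11 → $t7=(-21)-11=-32
add $t3, $t3, 1 → $t3=7+1=8
cmp $t3, 12  (cmp 8,12)
blt body: taken
sub $t7, $t7, 11 → $t7=(-32)-11=-43
add $t3, $t3, 1 → $t3=8+1=9
cmp $t3, 12  (cmp 9,12)
blt body: taken
sub $t7, $t7, 11 → $t7=(-43)-11=-54
add $t3, $t3, 1 → $t3=9+1=10
cmp $t3, 12  (cmp 10,12)
blt body: taken
sub $t7, $t7, 11 → $t7=(-54)-11=-65
add $t3, $t3, 1 → $t3=10+1=11
cmp $t3, 12  (cmp 11,12)
blt body: taken
sub $t7, $t7, 11 → $t7=(-65)-11=-76
add $t3, $t3, 1 → $t3=11+1=12
cmp $t3, 12  (cmp 12,12)
blt body: not taken
sub $t7, $t7, 2 → $t7=(-76)-2=-78
halt.
Total executed instructions: 32.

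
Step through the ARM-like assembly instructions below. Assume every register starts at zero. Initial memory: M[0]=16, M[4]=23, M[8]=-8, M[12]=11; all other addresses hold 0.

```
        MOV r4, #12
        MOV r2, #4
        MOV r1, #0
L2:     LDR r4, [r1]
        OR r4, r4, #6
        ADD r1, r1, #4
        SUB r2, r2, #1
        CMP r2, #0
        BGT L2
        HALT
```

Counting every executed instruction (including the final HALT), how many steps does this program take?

28

MOV r4, #12 → r4=12
MOV r2, #4 → r2=4
MOV r1, #0 → r1=0
LDR r4, [r1] → r4=M[0]=16
OR r4, r4, #6 → r4=16|6=22
ADD r1, r1, #4 → r1=0+4=4
SUB r2, r2, #1 → r2=4-1=3
CMP r2, #0  (cmp 3,0)
BGT L2: taken
LDR r4, [r1] → r4=M[4]=23
OR r4, r4, #6 → r4=23|6=23
ADD r1, r1, #4 → r1=4+4=8
SUB r2, r2, #1 → r2=3-1=2
CMP r2, #0  (cmp 2,0)
BGT L2: taken
LDR r4, [r1] → r4=M[8]=-8
OR r4, r4, #6 → r4=(-8)|6=-2
ADD r1, r1, #4 → r1=8+4=12
SUB r2, r2, #1 → r2=2-1=1
CMP r2, #0  (cmp 1,0)
BGT L2: taken
LDR r4, [r1] → r4=M[12]=11
OR r4, r4, #6 → r4=11|6=15
ADD r1, r1, #4 → r1=12+4=16
SUB r2, r2, #1 → r2=1-1=0
CMP r2, #0  (cmp 0,0)
BGT L2: not taken
halt.
Total executed instructions: 28.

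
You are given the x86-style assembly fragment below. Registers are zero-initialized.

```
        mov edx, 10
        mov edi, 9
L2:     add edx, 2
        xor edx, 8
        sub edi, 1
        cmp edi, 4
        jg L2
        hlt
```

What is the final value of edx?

mov edx, 10 → edx=10
mov edi, 9 → edi=9
add edx, 2 → edx=10+2=12
xor edx, 8 → edx=12^8=4
sub edi, 1 → edi=9-1=8
cmp edi, 4  (cmp 8,4)
jg L2: taken
add edx, 2 → edx=4+2=6
xor edx, 8 → edx=6^8=14
sub edi, 1 → edi=8-1=7
cmp edi, 4  (cmp 7,4)
jg L2: taken
add edx, 2 → edx=14+2=16
xor edx, 8 → edx=16^8=24
sub edi, 1 → edi=7-1=6
cmp edi, 4  (cmp 6,4)
jg L2: taken
add edx, 2 → edx=24+2=26
xor edx, 8 → edx=26^8=18
sub edi, 1 → edi=6-1=5
cmp edi, 4  (cmp 5,4)
jg L2: taken
add edx, 2 → edx=18+2=20
xor edx, 8 → edx=20^8=28
sub edi, 1 → edi=5-1=4
cmp edi, 4  (cmp 4,4)
jg L2: not taken
halt.

28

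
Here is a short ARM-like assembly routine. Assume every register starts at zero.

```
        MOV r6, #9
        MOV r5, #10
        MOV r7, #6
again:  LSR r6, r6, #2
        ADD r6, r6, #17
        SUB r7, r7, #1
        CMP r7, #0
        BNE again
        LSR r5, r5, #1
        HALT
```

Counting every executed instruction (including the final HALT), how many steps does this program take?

35

MOV r6, #9 → r6=9
MOV r5, #10 → r5=10
MOV r7, #6 → r7=6
LSR r6, r6, #2 → r6=9>>2=2
ADD r6, r6, #17 → r6=2+17=19
SUB r7, r7, #1 → r7=6-1=5
CMP r7, #0  (cmp 5,0)
BNE again: taken
LSR r6, r6, #2 → r6=19>>2=4
ADD r6, r6, #17 → r6=4+17=21
SUB r7, r7, #1 → r7=5-1=4
CMP r7, #0  (cmp 4,0)
BNE again: taken
LSR r6, r6, #2 → r6=21>>2=5
ADD r6, r6, #17 → r6=5+17=22
SUB r7, r7, #1 → r7=4-1=3
CMP r7, #0  (cmp 3,0)
BNE again: taken
LSR r6, r6, #2 → r6=22>>2=5
ADD r6, r6, #17 → r6=5+17=22
SUB r7, r7, #1 → r7=3-1=2
CMP r7, #0  (cmp 2,0)
BNE again: taken
LSR r6, r6, #2 → r6=22>>2=5
ADD r6, r6, #17 → r6=5+17=22
SUB r7, r7, #1 → r7=2-1=1
CMP r7, #0  (cmp 1,0)
BNE again: taken
LSR r6, r6, #2 → r6=22>>2=5
ADD r6, r6, #17 → r6=5+17=22
SUB r7, r7, #1 → r7=1-1=0
CMP r7, #0  (cmp 0,0)
BNE again: not taken
LSR r5, r5, #1 → r5=10>>1=5
halt.
Total executed instructions: 35.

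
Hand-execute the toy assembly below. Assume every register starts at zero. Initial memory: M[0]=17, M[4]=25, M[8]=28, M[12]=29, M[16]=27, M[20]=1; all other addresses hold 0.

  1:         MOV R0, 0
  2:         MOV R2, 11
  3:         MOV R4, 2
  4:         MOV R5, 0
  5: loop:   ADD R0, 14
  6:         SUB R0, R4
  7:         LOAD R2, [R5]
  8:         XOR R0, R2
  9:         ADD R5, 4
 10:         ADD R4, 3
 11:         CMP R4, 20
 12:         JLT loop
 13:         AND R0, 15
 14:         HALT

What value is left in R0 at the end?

6

MOV R0, 0 → R0=0
MOV R2, 11 → R2=11
MOV R4, 2 → R4=2
MOV R5, 0 → R5=0
ADD R0, 14 → R0=0+14=14
SUB R0, R4 → R0=14-2=12
LOAD R2, [R5] → R2=M[0]=17
XOR R0, R2 → R0=12^17=29
ADD R5, 4 → R5=0+4=4
ADD R4, 3 → R4=2+3=5
CMP R4, 20  (cmp 5,20)
JLT loop: taken
ADD R0, 14 → R0=29+14=43
SUB R0, R4 → R0=43-5=38
LOAD R2, [R5] → R2=M[4]=25
XOR R0, R2 → R0=38^25=63
ADD R5, 4 → R5=4+4=8
ADD R4, 3 → R4=5+3=8
CMP R4, 20  (cmp 8,20)
JLT loop: taken
ADD R0, 14 → R0=63+14=77
SUB R0, R4 → R0=77-8=69
LOAD R2, [R5] → R2=M[8]=28
XOR R0, R2 → R0=69^28=89
ADD R5, 4 → R5=8+4=12
ADD R4, 3 → R4=8+3=11
CMP R4, 20  (cmp 11,20)
JLT loop: taken
ADD R0, 14 → R0=89+14=103
SUB R0, R4 → R0=103-11=92
LOAD R2, [R5] → R2=M[12]=29
XOR R0, R2 → R0=92^29=65
ADD R5, 4 → R5=12+4=16
ADD R4, 3 → R4=11+3=14
CMP R4, 20  (cmp 14,20)
JLT loop: taken
ADD R0, 14 → R0=65+14=79
SUB R0, R4 → R0=79-14=65
LOAD R2, [R5] → R2=M[16]=27
XOR R0, R2 → R0=65^27=90
ADD R5, 4 → R5=16+4=20
ADD R4, 3 → R4=14+3=17
CMP R4, 20  (cmp 17,20)
JLT loop: taken
ADD R0, 14 → R0=90+14=104
SUB R0, R4 → R0=104-17=87
LOAD R2, [R5] → R2=M[20]=1
XOR R0, R2 → R0=87^1=86
ADD R5, 4 → R5=20+4=24
ADD R4, 3 → R4=17+3=20
CMP R4, 20  (cmp 20,20)
JLT loop: not taken
AND R0, 15 → R0=86&15=6
halt.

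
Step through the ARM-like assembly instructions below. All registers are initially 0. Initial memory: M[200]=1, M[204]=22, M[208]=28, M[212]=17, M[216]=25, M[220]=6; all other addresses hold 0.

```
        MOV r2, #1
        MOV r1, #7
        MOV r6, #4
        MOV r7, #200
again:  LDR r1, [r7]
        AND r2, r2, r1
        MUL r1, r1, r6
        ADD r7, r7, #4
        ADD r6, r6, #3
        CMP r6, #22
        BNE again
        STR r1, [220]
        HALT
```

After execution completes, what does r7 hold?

224

MOV r2, #1 → r2=1
MOV r1, #7 → r1=7
MOV r6, #4 → r6=4
MOV r7, #200 → r7=200
LDR r1, [r7] → r1=M[200]=1
AND r2, r2, r1 → r2=1&1=1
MUL r1, r1, r6 → r1=1*4=4
ADD r7, r7, #4 → r7=200+4=204
ADD r6, r6, #3 → r6=4+3=7
CMP r6, #22  (cmp 7,22)
BNE again: taken
LDR r1, [r7] → r1=M[204]=22
AND r2, r2, r1 → r2=1&22=0
MUL r1, r1, r6 → r1=22*7=154
ADD r7, r7, #4 → r7=204+4=208
ADD r6, r6, #3 → r6=7+3=10
CMP r6, #22  (cmp 10,22)
BNE again: taken
LDR r1, [r7] → r1=M[208]=28
AND r2, r2, r1 → r2=0&28=0
MUL r1, r1, r6 → r1=28*10=280
ADD r7, r7, #4 → r7=208+4=212
ADD r6, r6, #3 → r6=10+3=13
CMP r6, #22  (cmp 13,22)
BNE again: taken
LDR r1, [r7] → r1=M[212]=17
AND r2, r2, r1 → r2=0&17=0
MUL r1, r1, r6 → r1=17*13=221
ADD r7, r7, #4 → r7=212+4=216
ADD r6, r6, #3 → r6=13+3=16
CMP r6, #22  (cmp 16,22)
BNE again: taken
LDR r1, [r7] → r1=M[216]=25
AND r2, r2, r1 → r2=0&25=0
MUL r1, r1, r6 → r1=25*16=400
ADD r7, r7, #4 → r7=216+4=220
ADD r6, r6, #3 → r6=16+3=19
CMP r6, #22  (cmp 19,22)
BNE again: taken
LDR r1, [r7] → r1=M[220]=6
AND r2, r2, r1 → r2=0&6=0
MUL r1, r1, r6 → r1=6*19=114
ADD r7, r7, #4 → r7=220+4=224
ADD r6, r6, #3 → r6=19+3=22
CMP r6, #22  (cmp 22,22)
BNE again: not taken
STR r1, [220] → M[220]=114
halt.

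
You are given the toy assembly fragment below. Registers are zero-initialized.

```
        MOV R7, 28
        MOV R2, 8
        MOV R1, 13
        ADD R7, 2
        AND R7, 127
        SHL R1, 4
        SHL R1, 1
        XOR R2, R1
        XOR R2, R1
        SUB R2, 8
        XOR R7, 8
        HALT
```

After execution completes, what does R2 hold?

0

after MOV R7, 28: R7=28
after MOV R2, 8: R2=8
after MOV R1, 13: R1=13
after ADD R7, 2: R7=28+2=30
after AND R7, 127: R7=30&127=30
after SHL R1, 4: R1=13<<4=208
after SHL R1, 1: R1=208<<1=416
after XOR R2, R1: R2=8^416=424
after XOR R2, R1: R2=424^416=8
after SUB R2, 8: R2=8-8=0
after XOR R7, 8: R7=30^8=22
halt.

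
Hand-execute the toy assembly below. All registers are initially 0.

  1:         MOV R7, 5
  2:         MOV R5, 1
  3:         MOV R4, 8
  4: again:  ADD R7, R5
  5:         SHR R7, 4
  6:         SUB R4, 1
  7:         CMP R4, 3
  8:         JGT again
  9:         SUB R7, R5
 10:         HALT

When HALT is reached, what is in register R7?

-1

MOV R7, 5 → R7=5
MOV R5, 1 → R5=1
MOV R4, 8 → R4=8
ADD R7, R5 → R7=5+1=6
SHR R7, 4 → R7=6>>4=0
SUB R4, 1 → R4=8-1=7
CMP R4, 3  (cmp 7,3)
JGT again: taken
ADD R7, R5 → R7=0+1=1
SHR R7, 4 → R7=1>>4=0
SUB R4, 1 → R4=7-1=6
CMP R4, 3  (cmp 6,3)
JGT again: taken
ADD R7, R5 → R7=0+1=1
SHR R7, 4 → R7=1>>4=0
SUB R4, 1 → R4=6-1=5
CMP R4, 3  (cmp 5,3)
JGT again: taken
ADD R7, R5 → R7=0+1=1
SHR R7, 4 → R7=1>>4=0
SUB R4, 1 → R4=5-1=4
CMP R4, 3  (cmp 4,3)
JGT again: taken
ADD R7, R5 → R7=0+1=1
SHR R7, 4 → R7=1>>4=0
SUB R4, 1 → R4=4-1=3
CMP R4, 3  (cmp 3,3)
JGT again: not taken
SUB R7, R5 → R7=0-1=-1
halt.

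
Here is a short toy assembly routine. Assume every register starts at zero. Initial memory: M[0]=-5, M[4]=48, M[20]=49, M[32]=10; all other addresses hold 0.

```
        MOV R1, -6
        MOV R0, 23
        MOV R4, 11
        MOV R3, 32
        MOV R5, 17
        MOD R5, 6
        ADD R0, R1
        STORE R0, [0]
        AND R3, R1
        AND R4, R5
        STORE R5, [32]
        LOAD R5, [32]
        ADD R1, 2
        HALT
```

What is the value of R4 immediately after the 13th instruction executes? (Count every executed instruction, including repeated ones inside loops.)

after MOV R1, -6: R1=-6
after MOV R0, 23: R0=23
after MOV R4, 11: R4=11
after MOV R3, 32: R3=32
after MOV R5, 17: R5=17
after MOD R5, 6: R5=17%6=5
after ADD R0, R1: R0=23+(-6)=17
STORE R0, [0] → M[0]=17
after AND R3, R1: R3=32&(-6)=32
after AND R4, R5: R4=11&5=1
STORE R5, [32] → M[32]=5
after LOAD R5, [32]: R5=M[32]=5
after ADD R1, 2: R1=(-6)+2=-4
After step 13: R4 = 1.

1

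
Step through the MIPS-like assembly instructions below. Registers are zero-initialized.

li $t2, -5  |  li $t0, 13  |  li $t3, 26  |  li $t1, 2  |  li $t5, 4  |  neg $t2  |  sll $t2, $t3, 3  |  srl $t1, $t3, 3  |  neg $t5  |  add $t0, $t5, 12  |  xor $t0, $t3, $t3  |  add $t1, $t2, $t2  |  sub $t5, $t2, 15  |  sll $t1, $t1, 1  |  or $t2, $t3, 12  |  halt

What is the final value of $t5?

li $t2, -5 → $t2=-5
li $t0, 13 → $t0=13
li $t3, 26 → $t3=26
li $t1, 2 → $t1=2
li $t5, 4 → $t5=4
neg $t2 → $t2=-(-5)=5
sll $t2, $t3, 3 → $t2=26<<3=208
srl $t1, $t3, 3 → $t1=26>>3=3
neg $t5 → $t5=-(4)=-4
add $t0, $t5, 12 → $t0=(-4)+12=8
xor $t0, $t3, $t3 → $t0=26^26=0
add $t1, $t2, $t2 → $t1=208+208=416
sub $t5, $t2, 15 → $t5=208-15=193
sll $t1, $t1, 1 → $t1=416<<1=832
or $t2, $t3, 12 → $t2=26|12=30
halt.

193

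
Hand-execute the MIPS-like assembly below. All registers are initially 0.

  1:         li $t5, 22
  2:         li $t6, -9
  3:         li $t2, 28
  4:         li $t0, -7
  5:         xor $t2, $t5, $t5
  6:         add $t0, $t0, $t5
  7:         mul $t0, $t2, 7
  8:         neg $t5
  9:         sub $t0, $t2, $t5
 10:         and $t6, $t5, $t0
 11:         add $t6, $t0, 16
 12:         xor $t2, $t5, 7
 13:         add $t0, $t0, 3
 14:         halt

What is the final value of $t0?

25

li $t5, 22 → $t5=22
li $t6, -9 → $t6=-9
li $t2, 28 → $t2=28
li $t0, -7 → $t0=-7
xor $t2, $t5, $t5 → $t2=22^22=0
add $t0, $t0, $t5 → $t0=(-7)+22=15
mul $t0, $t2, 7 → $t0=0*7=0
neg $t5 → $t5=-(22)=-22
sub $t0, $t2, $t5 → $t0=0-(-22)=22
and $t6, $t5, $t0 → $t6=(-22)&22=2
add $t6, $t0, 16 → $t6=22+16=38
xor $t2, $t5, 7 → $t2=(-22)^7=-19
add $t0, $t0, 3 → $t0=22+3=25
halt.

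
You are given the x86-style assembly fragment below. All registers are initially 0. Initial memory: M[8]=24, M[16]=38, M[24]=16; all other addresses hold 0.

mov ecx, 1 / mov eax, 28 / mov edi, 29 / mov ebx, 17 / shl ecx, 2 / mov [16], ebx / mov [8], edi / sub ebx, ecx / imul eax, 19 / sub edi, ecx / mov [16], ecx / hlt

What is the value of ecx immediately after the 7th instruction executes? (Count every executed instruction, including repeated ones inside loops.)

4

ecx=1
eax=28
edi=29
ebx=17
ecx=1<<2=4
mov [16], ebx → M[16]=17
mov [8], edi → M[8]=29
After step 7: ecx = 4.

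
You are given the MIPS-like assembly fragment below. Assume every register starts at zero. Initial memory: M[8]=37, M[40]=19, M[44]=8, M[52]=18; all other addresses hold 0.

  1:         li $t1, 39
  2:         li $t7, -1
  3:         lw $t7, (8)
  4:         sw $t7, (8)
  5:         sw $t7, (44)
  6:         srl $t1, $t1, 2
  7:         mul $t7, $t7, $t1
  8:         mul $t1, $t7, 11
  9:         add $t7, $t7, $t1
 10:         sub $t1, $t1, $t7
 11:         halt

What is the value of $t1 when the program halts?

after li $t1, 39: $t1=39
after li $t7, -1: $t7=-1
after lw $t7, (8): $t7=M[8]=37
sw $t7, (8) → M[8]=37
sw $t7, (44) → M[44]=37
after srl $t1, $t1, 2: $t1=39>>2=9
after mul $t7, $t7, $t1: $t7=37*9=333
after mul $t1, $t7, 11: $t1=333*11=3663
after add $t7, $t7, $t1: $t7=333+3663=3996
after sub $t1, $t1, $t7: $t1=3663-3996=-333
halt.

-333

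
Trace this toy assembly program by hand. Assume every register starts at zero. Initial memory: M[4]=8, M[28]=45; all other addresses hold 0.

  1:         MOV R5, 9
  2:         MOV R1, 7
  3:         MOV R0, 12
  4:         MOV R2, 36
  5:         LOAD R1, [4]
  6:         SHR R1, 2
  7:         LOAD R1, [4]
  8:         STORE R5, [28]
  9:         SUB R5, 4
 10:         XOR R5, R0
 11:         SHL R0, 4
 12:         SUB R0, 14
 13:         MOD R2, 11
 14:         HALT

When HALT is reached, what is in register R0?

178

MOV R5, 9 → R5=9
MOV R1, 7 → R1=7
MOV R0, 12 → R0=12
MOV R2, 36 → R2=36
LOAD R1, [4] → R1=M[4]=8
SHR R1, 2 → R1=8>>2=2
LOAD R1, [4] → R1=M[4]=8
STORE R5, [28] → M[28]=9
SUB R5, 4 → R5=9-4=5
XOR R5, R0 → R5=5^12=9
SHL R0, 4 → R0=12<<4=192
SUB R0, 14 → R0=192-14=178
MOD R2, 11 → R2=36%11=3
halt.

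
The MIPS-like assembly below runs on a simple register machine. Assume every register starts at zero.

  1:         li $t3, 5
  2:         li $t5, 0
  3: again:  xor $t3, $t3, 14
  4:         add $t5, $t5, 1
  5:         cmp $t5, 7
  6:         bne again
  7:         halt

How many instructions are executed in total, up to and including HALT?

li $t3, 5 → $t3=5
li $t5, 0 → $t5=0
xor $t3, $t3, 14 → $t3=5^14=11
add $t5, $t5, 1 → $t5=0+1=1
cmp $t5, 7  (cmp 1,7)
bne again: taken
xor $t3, $t3, 14 → $t3=11^14=5
add $t5, $t5, 1 → $t5=1+1=2
cmp $t5, 7  (cmp 2,7)
bne again: taken
xor $t3, $t3, 14 → $t3=5^14=11
add $t5, $t5, 1 → $t5=2+1=3
cmp $t5, 7  (cmp 3,7)
bne again: taken
xor $t3, $t3, 14 → $t3=11^14=5
add $t5, $t5, 1 → $t5=3+1=4
cmp $t5, 7  (cmp 4,7)
bne again: taken
xor $t3, $t3, 14 → $t3=5^14=11
add $t5, $t5, 1 → $t5=4+1=5
cmp $t5, 7  (cmp 5,7)
bne again: taken
xor $t3, $t3, 14 → $t3=11^14=5
add $t5, $t5, 1 → $t5=5+1=6
cmp $t5, 7  (cmp 6,7)
bne again: taken
xor $t3, $t3, 14 → $t3=5^14=11
add $t5, $t5, 1 → $t5=6+1=7
cmp $t5, 7  (cmp 7,7)
bne again: not taken
halt.
Total executed instructions: 31.

31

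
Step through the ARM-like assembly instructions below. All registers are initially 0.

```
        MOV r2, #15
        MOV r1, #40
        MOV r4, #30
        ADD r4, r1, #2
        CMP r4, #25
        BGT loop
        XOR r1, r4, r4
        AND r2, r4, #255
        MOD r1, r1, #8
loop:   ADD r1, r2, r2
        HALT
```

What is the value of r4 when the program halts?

42

MOV r2, #15 → r2=15
MOV r1, #40 → r1=40
MOV r4, #30 → r4=30
ADD r4, r1, #2 → r4=40+2=42
CMP r4, #25  (cmp 42,25)
BGT loop: taken
ADD r1, r2, r2 → r1=15+15=30
halt.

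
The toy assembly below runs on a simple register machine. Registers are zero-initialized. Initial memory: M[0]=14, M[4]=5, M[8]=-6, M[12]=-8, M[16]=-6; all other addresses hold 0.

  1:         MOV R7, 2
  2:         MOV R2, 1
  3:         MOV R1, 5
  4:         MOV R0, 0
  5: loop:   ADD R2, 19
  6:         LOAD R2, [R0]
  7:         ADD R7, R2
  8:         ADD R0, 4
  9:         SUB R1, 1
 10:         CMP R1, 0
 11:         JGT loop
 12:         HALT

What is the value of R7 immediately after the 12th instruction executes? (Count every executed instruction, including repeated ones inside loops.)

16

MOV R7, 2 → R7=2
MOV R2, 1 → R2=1
MOV R1, 5 → R1=5
MOV R0, 0 → R0=0
ADD R2, 19 → R2=1+19=20
LOAD R2, [R0] → R2=M[0]=14
ADD R7, R2 → R7=2+14=16
ADD R0, 4 → R0=0+4=4
SUB R1, 1 → R1=5-1=4
CMP R1, 0  (cmp 4,0)
JGT loop: taken
ADD R2, 19 → R2=14+19=33
After step 12: R7 = 16.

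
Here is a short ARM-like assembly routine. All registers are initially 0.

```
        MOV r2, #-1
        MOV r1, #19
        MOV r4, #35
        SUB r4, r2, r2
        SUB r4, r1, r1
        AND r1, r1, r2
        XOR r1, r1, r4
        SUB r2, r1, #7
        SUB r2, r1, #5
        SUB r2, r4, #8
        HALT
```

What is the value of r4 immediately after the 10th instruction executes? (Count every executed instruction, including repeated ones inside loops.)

0

r2=-1
r1=19
r4=35
r4=(-1)-(-1)=0
r4=19-19=0
r1=19&(-1)=19
r1=19^0=19
r2=19-7=12
r2=19-5=14
r2=0-8=-8
After step 10: r4 = 0.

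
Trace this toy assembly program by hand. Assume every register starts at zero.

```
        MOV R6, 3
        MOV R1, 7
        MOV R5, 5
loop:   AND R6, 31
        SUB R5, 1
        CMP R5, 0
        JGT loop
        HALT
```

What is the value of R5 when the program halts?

MOV R6, 3 → R6=3
MOV R1, 7 → R1=7
MOV R5, 5 → R5=5
AND R6, 31 → R6=3&31=3
SUB R5, 1 → R5=5-1=4
CMP R5, 0  (cmp 4,0)
JGT loop: taken
AND R6, 31 → R6=3&31=3
SUB R5, 1 → R5=4-1=3
CMP R5, 0  (cmp 3,0)
JGT loop: taken
AND R6, 31 → R6=3&31=3
SUB R5, 1 → R5=3-1=2
CMP R5, 0  (cmp 2,0)
JGT loop: taken
AND R6, 31 → R6=3&31=3
SUB R5, 1 → R5=2-1=1
CMP R5, 0  (cmp 1,0)
JGT loop: taken
AND R6, 31 → R6=3&31=3
SUB R5, 1 → R5=1-1=0
CMP R5, 0  (cmp 0,0)
JGT loop: not taken
halt.

0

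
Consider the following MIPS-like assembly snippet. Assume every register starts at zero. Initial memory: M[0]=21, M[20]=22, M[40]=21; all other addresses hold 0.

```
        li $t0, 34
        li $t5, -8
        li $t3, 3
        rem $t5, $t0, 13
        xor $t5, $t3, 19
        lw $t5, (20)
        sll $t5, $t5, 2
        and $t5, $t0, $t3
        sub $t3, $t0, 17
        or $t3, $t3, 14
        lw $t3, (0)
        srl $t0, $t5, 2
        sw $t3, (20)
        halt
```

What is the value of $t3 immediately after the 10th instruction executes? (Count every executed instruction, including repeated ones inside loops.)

31

after li $t0, 34: $t0=34
after li $t5, -8: $t5=-8
after li $t3, 3: $t3=3
after rem $t5, $t0, 13: $t5=34%13=8
after xor $t5, $t3, 19: $t5=3^19=16
after lw $t5, (20): $t5=M[20]=22
after sll $t5, $t5, 2: $t5=22<<2=88
after and $t5, $t0, $t3: $t5=34&3=2
after sub $t3, $t0, 17: $t3=34-17=17
after or $t3, $t3, 14: $t3=17|14=31
After step 10: $t3 = 31.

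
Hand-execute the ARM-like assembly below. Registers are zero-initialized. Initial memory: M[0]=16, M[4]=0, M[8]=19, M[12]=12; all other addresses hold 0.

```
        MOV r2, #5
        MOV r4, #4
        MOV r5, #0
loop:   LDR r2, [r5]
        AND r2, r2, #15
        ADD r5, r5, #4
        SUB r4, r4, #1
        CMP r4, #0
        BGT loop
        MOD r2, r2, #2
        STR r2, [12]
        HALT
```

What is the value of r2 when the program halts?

after MOV r2, #5: r2=5
after MOV r4, #4: r4=4
after MOV r5, #0: r5=0
after LDR r2, [r5]: r2=M[0]=16
after AND r2, r2, #15: r2=16&15=0
after ADD r5, r5, #4: r5=0+4=4
after SUB r4, r4, #1: r4=4-1=3
CMP r4, #0  (cmp 3,0)
BGT loop: taken
after LDR r2, [r5]: r2=M[4]=0
after AND r2, r2, #15: r2=0&15=0
after ADD r5, r5, #4: r5=4+4=8
after SUB r4, r4, #1: r4=3-1=2
CMP r4, #0  (cmp 2,0)
BGT loop: taken
after LDR r2, [r5]: r2=M[8]=19
after AND r2, r2, #15: r2=19&15=3
after ADD r5, r5, #4: r5=8+4=12
after SUB r4, r4, #1: r4=2-1=1
CMP r4, #0  (cmp 1,0)
BGT loop: taken
after LDR r2, [r5]: r2=M[12]=12
after AND r2, r2, #15: r2=12&15=12
after ADD r5, r5, #4: r5=12+4=16
after SUB r4, r4, #1: r4=1-1=0
CMP r4, #0  (cmp 0,0)
BGT loop: not taken
after MOD r2, r2, #2: r2=12%2=0
STR r2, [12] → M[12]=0
halt.

0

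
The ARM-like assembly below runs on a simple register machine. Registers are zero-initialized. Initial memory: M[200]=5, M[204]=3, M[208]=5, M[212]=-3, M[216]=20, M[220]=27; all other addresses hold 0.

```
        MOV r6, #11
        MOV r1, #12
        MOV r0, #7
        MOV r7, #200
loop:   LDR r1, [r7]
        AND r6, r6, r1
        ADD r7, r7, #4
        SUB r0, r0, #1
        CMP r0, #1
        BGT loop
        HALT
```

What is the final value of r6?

after MOV r6, #11: r6=11
after MOV r1, #12: r1=12
after MOV r0, #7: r0=7
after MOV r7, #200: r7=200
after LDR r1, [r7]: r1=M[200]=5
after AND r6, r6, r1: r6=11&5=1
after ADD r7, r7, #4: r7=200+4=204
after SUB r0, r0, #1: r0=7-1=6
CMP r0, #1  (cmp 6,1)
BGT loop: taken
after LDR r1, [r7]: r1=M[204]=3
after AND r6, r6, r1: r6=1&3=1
after ADD r7, r7, #4: r7=204+4=208
after SUB r0, r0, #1: r0=6-1=5
CMP r0, #1  (cmp 5,1)
BGT loop: taken
after LDR r1, [r7]: r1=M[208]=5
after AND r6, r6, r1: r6=1&5=1
after ADD r7, r7, #4: r7=208+4=212
after SUB r0, r0, #1: r0=5-1=4
CMP r0, #1  (cmp 4,1)
BGT loop: taken
after LDR r1, [r7]: r1=M[212]=-3
after AND r6, r6, r1: r6=1&(-3)=1
after ADD r7, r7, #4: r7=212+4=216
after SUB r0, r0, #1: r0=4-1=3
CMP r0, #1  (cmp 3,1)
BGT loop: taken
after LDR r1, [r7]: r1=M[216]=20
after AND r6, r6, r1: r6=1&20=0
after ADD r7, r7, #4: r7=216+4=220
after SUB r0, r0, #1: r0=3-1=2
CMP r0, #1  (cmp 2,1)
BGT loop: taken
after LDR r1, [r7]: r1=M[220]=27
after AND r6, r6, r1: r6=0&27=0
after ADD r7, r7, #4: r7=220+4=224
after SUB r0, r0, #1: r0=2-1=1
CMP r0, #1  (cmp 1,1)
BGT loop: not taken
halt.

0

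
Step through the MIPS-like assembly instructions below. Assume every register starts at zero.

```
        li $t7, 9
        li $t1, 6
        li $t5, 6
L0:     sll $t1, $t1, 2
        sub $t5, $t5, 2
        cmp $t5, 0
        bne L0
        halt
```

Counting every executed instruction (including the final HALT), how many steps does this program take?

after li $t7, 9: $t7=9
after li $t1, 6: $t1=6
after li $t5, 6: $t5=6
after sll $t1, $t1, 2: $t1=6<<2=24
after sub $t5, $t5, 2: $t5=6-2=4
cmp $t5, 0  (cmp 4,0)
bne L0: taken
after sll $t1, $t1, 2: $t1=24<<2=96
after sub $t5, $t5, 2: $t5=4-2=2
cmp $t5, 0  (cmp 2,0)
bne L0: taken
after sll $t1, $t1, 2: $t1=96<<2=384
after sub $t5, $t5, 2: $t5=2-2=0
cmp $t5, 0  (cmp 0,0)
bne L0: not taken
halt.
Total executed instructions: 16.

16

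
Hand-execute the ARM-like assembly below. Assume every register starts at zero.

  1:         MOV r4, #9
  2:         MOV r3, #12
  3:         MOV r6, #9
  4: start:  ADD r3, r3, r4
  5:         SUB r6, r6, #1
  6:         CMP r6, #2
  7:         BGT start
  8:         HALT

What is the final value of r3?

after MOV r4, #9: r4=9
after MOV r3, #12: r3=12
after MOV r6, #9: r6=9
after ADD r3, r3, r4: r3=12+9=21
after SUB r6, r6, #1: r6=9-1=8
CMP r6, #2  (cmp 8,2)
BGT start: taken
after ADD r3, r3, r4: r3=21+9=30
after SUB r6, r6, #1: r6=8-1=7
CMP r6, #2  (cmp 7,2)
BGT start: taken
after ADD r3, r3, r4: r3=30+9=39
after SUB r6, r6, #1: r6=7-1=6
CMP r6, #2  (cmp 6,2)
BGT start: taken
after ADD r3, r3, r4: r3=39+9=48
after SUB r6, r6, #1: r6=6-1=5
CMP r6, #2  (cmp 5,2)
BGT start: taken
after ADD r3, r3, r4: r3=48+9=57
after SUB r6, r6, #1: r6=5-1=4
CMP r6, #2  (cmp 4,2)
BGT start: taken
after ADD r3, r3, r4: r3=57+9=66
after SUB r6, r6, #1: r6=4-1=3
CMP r6, #2  (cmp 3,2)
BGT start: taken
after ADD r3, r3, r4: r3=66+9=75
after SUB r6, r6, #1: r6=3-1=2
CMP r6, #2  (cmp 2,2)
BGT start: not taken
halt.

75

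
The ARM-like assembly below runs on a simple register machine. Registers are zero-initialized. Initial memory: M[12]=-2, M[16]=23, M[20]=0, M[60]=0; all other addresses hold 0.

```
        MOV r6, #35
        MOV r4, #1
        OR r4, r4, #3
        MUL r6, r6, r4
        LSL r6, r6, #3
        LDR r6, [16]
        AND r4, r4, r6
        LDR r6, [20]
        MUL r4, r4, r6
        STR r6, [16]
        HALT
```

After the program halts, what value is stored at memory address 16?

0

r6=35
r4=1
r4=1|3=3
r6=35*3=105
r6=105<<3=840
r6=M[16]=23
r4=3&23=3
r6=M[20]=0
r4=3*0=0
STR r6, [16] → M[16]=0
halt.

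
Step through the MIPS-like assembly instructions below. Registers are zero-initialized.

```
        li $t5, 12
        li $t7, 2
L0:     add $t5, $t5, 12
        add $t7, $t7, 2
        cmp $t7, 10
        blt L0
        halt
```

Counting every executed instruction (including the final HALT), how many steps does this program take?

$t5=12
$t7=2
$t5=12+12=24
$t7=2+2=4
cmp $t7, 10  (cmp 4,10)
blt L0: taken
$t5=24+12=36
$t7=4+2=6
cmp $t7, 10  (cmp 6,10)
blt L0: taken
$t5=36+12=48
$t7=6+2=8
cmp $t7, 10  (cmp 8,10)
blt L0: taken
$t5=48+12=60
$t7=8+2=10
cmp $t7, 10  (cmp 10,10)
blt L0: not taken
halt.
Total executed instructions: 19.

19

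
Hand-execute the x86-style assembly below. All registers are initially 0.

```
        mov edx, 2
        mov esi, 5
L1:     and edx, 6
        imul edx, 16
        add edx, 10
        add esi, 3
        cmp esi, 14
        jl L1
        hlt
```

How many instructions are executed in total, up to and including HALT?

21

after mov edx, 2: edx=2
after mov esi, 5: esi=5
after and edx, 6: edx=2&6=2
after imul edx, 16: edx=2*16=32
after add edx, 10: edx=32+10=42
after add esi, 3: esi=5+3=8
cmp esi, 14  (cmp 8,14)
jl L1: taken
after and edx, 6: edx=42&6=2
after imul edx, 16: edx=2*16=32
after add edx, 10: edx=32+10=42
after add esi, 3: esi=8+3=11
cmp esi, 14  (cmp 11,14)
jl L1: taken
after and edx, 6: edx=42&6=2
after imul edx, 16: edx=2*16=32
after add edx, 10: edx=32+10=42
after add esi, 3: esi=11+3=14
cmp esi, 14  (cmp 14,14)
jl L1: not taken
halt.
Total executed instructions: 21.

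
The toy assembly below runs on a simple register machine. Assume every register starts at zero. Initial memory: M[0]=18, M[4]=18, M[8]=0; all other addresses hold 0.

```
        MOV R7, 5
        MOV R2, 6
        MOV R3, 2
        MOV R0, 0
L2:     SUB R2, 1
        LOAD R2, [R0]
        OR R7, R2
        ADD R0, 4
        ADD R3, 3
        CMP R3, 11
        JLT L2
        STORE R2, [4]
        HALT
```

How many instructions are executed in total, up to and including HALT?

27

R7=5
R2=6
R3=2
R0=0
R2=6-1=5
R2=M[0]=18
R7=5|18=23
R0=0+4=4
R3=2+3=5
CMP R3, 11  (cmp 5,11)
JLT L2: taken
R2=18-1=17
R2=M[4]=18
R7=23|18=23
R0=4+4=8
R3=5+3=8
CMP R3, 11  (cmp 8,11)
JLT L2: taken
R2=18-1=17
R2=M[8]=0
R7=23|0=23
R0=8+4=12
R3=8+3=11
CMP R3, 11  (cmp 11,11)
JLT L2: not taken
STORE R2, [4] → M[4]=0
halt.
Total executed instructions: 27.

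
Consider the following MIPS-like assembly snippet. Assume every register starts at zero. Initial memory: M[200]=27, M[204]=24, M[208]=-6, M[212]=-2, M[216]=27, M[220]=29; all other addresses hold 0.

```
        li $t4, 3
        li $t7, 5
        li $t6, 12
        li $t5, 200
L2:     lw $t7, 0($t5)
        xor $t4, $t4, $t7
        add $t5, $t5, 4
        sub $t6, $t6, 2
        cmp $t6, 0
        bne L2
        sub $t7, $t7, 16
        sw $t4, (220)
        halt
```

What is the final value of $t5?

$t4=3
$t7=5
$t6=12
$t5=200
$t7=M[200]=27
$t4=3^27=24
$t5=200+4=204
$t6=12-2=10
cmp $t6, 0  (cmp 10,0)
bne L2: taken
$t7=M[204]=24
$t4=24^24=0
$t5=204+4=208
$t6=10-2=8
cmp $t6, 0  (cmp 8,0)
bne L2: taken
$t7=M[208]=-6
$t4=0^(-6)=-6
$t5=208+4=212
$t6=8-2=6
cmp $t6, 0  (cmp 6,0)
bne L2: taken
$t7=M[212]=-2
$t4=(-6)^(-2)=4
$t5=212+4=216
$t6=6-2=4
cmp $t6, 0  (cmp 4,0)
bne L2: taken
$t7=M[216]=27
$t4=4^27=31
$t5=216+4=220
$t6=4-2=2
cmp $t6, 0  (cmp 2,0)
bne L2: taken
$t7=M[220]=29
$t4=31^29=2
$t5=220+4=224
$t6=2-2=0
cmp $t6, 0  (cmp 0,0)
bne L2: not taken
$t7=29-16=13
sw $t4, (220) → M[220]=2
halt.

224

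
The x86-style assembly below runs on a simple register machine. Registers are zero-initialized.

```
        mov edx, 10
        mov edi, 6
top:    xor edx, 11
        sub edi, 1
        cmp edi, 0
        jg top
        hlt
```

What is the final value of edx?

edx=10
edi=6
edx=10^11=1
edi=6-1=5
cmp edi, 0  (cmp 5,0)
jg top: taken
edx=1^11=10
edi=5-1=4
cmp edi, 0  (cmp 4,0)
jg top: taken
edx=10^11=1
edi=4-1=3
cmp edi, 0  (cmp 3,0)
jg top: taken
edx=1^11=10
edi=3-1=2
cmp edi, 0  (cmp 2,0)
jg top: taken
edx=10^11=1
edi=2-1=1
cmp edi, 0  (cmp 1,0)
jg top: taken
edx=1^11=10
edi=1-1=0
cmp edi, 0  (cmp 0,0)
jg top: not taken
halt.

10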